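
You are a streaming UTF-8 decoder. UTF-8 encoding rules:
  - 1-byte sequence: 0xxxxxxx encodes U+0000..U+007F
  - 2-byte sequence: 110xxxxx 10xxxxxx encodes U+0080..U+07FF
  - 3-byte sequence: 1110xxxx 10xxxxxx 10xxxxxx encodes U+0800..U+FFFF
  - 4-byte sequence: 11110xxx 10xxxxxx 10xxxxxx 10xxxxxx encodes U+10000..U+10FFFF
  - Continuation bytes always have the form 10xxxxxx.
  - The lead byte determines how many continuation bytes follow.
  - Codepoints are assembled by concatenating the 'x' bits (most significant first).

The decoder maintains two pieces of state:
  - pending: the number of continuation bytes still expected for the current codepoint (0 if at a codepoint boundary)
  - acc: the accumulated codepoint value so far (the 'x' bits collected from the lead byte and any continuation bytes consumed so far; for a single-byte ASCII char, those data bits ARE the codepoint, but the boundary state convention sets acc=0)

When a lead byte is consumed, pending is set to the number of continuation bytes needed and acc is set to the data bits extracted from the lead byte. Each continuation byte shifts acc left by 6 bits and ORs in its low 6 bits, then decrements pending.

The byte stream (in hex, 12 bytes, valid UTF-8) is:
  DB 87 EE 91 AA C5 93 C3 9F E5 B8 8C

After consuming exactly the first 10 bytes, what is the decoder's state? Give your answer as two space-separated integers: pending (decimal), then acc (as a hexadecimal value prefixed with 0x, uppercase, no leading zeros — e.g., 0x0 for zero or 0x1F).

Byte[0]=DB: 2-byte lead. pending=1, acc=0x1B
Byte[1]=87: continuation. acc=(acc<<6)|0x07=0x6C7, pending=0
Byte[2]=EE: 3-byte lead. pending=2, acc=0xE
Byte[3]=91: continuation. acc=(acc<<6)|0x11=0x391, pending=1
Byte[4]=AA: continuation. acc=(acc<<6)|0x2A=0xE46A, pending=0
Byte[5]=C5: 2-byte lead. pending=1, acc=0x5
Byte[6]=93: continuation. acc=(acc<<6)|0x13=0x153, pending=0
Byte[7]=C3: 2-byte lead. pending=1, acc=0x3
Byte[8]=9F: continuation. acc=(acc<<6)|0x1F=0xDF, pending=0
Byte[9]=E5: 3-byte lead. pending=2, acc=0x5

Answer: 2 0x5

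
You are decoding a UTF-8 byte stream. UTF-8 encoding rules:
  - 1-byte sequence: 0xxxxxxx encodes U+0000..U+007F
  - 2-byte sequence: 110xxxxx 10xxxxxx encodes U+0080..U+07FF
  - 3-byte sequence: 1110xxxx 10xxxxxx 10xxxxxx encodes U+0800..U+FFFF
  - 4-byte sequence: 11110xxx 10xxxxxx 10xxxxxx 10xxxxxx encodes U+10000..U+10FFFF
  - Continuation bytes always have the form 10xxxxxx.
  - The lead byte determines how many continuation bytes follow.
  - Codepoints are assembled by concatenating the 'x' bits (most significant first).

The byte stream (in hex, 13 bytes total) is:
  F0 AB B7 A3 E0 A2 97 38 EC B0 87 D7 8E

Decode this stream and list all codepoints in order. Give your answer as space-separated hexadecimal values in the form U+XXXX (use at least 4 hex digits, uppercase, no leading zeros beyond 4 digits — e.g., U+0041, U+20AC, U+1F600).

Byte[0]=F0: 4-byte lead, need 3 cont bytes. acc=0x0
Byte[1]=AB: continuation. acc=(acc<<6)|0x2B=0x2B
Byte[2]=B7: continuation. acc=(acc<<6)|0x37=0xAF7
Byte[3]=A3: continuation. acc=(acc<<6)|0x23=0x2BDE3
Completed: cp=U+2BDE3 (starts at byte 0)
Byte[4]=E0: 3-byte lead, need 2 cont bytes. acc=0x0
Byte[5]=A2: continuation. acc=(acc<<6)|0x22=0x22
Byte[6]=97: continuation. acc=(acc<<6)|0x17=0x897
Completed: cp=U+0897 (starts at byte 4)
Byte[7]=38: 1-byte ASCII. cp=U+0038
Byte[8]=EC: 3-byte lead, need 2 cont bytes. acc=0xC
Byte[9]=B0: continuation. acc=(acc<<6)|0x30=0x330
Byte[10]=87: continuation. acc=(acc<<6)|0x07=0xCC07
Completed: cp=U+CC07 (starts at byte 8)
Byte[11]=D7: 2-byte lead, need 1 cont bytes. acc=0x17
Byte[12]=8E: continuation. acc=(acc<<6)|0x0E=0x5CE
Completed: cp=U+05CE (starts at byte 11)

Answer: U+2BDE3 U+0897 U+0038 U+CC07 U+05CE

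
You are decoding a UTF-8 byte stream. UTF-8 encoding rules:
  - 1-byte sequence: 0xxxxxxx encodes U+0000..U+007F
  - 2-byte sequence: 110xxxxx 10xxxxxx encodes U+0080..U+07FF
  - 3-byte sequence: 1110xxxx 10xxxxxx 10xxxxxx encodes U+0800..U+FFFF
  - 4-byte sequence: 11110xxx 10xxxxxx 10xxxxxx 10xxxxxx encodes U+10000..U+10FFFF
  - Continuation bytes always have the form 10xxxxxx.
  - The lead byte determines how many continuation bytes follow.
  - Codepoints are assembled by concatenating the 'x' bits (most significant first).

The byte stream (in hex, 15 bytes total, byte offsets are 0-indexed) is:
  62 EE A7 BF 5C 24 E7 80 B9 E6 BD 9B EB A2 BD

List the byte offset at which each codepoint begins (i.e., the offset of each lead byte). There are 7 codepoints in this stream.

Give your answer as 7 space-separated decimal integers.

Byte[0]=62: 1-byte ASCII. cp=U+0062
Byte[1]=EE: 3-byte lead, need 2 cont bytes. acc=0xE
Byte[2]=A7: continuation. acc=(acc<<6)|0x27=0x3A7
Byte[3]=BF: continuation. acc=(acc<<6)|0x3F=0xE9FF
Completed: cp=U+E9FF (starts at byte 1)
Byte[4]=5C: 1-byte ASCII. cp=U+005C
Byte[5]=24: 1-byte ASCII. cp=U+0024
Byte[6]=E7: 3-byte lead, need 2 cont bytes. acc=0x7
Byte[7]=80: continuation. acc=(acc<<6)|0x00=0x1C0
Byte[8]=B9: continuation. acc=(acc<<6)|0x39=0x7039
Completed: cp=U+7039 (starts at byte 6)
Byte[9]=E6: 3-byte lead, need 2 cont bytes. acc=0x6
Byte[10]=BD: continuation. acc=(acc<<6)|0x3D=0x1BD
Byte[11]=9B: continuation. acc=(acc<<6)|0x1B=0x6F5B
Completed: cp=U+6F5B (starts at byte 9)
Byte[12]=EB: 3-byte lead, need 2 cont bytes. acc=0xB
Byte[13]=A2: continuation. acc=(acc<<6)|0x22=0x2E2
Byte[14]=BD: continuation. acc=(acc<<6)|0x3D=0xB8BD
Completed: cp=U+B8BD (starts at byte 12)

Answer: 0 1 4 5 6 9 12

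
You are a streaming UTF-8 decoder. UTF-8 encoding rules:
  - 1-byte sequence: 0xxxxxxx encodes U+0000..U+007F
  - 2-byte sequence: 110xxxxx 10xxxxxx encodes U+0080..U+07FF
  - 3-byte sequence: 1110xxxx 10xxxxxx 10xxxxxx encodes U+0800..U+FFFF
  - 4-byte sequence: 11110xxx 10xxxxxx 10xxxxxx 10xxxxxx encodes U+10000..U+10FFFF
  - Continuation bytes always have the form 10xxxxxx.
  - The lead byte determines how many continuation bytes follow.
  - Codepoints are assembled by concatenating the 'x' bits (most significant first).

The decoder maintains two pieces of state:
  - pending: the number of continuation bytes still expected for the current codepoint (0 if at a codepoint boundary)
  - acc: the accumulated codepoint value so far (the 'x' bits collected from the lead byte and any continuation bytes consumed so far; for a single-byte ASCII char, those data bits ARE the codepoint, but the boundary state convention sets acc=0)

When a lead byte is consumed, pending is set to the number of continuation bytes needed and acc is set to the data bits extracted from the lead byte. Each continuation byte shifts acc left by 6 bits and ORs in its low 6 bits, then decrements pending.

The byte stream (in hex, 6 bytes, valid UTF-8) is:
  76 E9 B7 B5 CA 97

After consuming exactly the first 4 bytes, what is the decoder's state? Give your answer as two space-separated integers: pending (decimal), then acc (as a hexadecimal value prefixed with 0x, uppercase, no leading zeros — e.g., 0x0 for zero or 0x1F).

Answer: 0 0x9DF5

Derivation:
Byte[0]=76: 1-byte. pending=0, acc=0x0
Byte[1]=E9: 3-byte lead. pending=2, acc=0x9
Byte[2]=B7: continuation. acc=(acc<<6)|0x37=0x277, pending=1
Byte[3]=B5: continuation. acc=(acc<<6)|0x35=0x9DF5, pending=0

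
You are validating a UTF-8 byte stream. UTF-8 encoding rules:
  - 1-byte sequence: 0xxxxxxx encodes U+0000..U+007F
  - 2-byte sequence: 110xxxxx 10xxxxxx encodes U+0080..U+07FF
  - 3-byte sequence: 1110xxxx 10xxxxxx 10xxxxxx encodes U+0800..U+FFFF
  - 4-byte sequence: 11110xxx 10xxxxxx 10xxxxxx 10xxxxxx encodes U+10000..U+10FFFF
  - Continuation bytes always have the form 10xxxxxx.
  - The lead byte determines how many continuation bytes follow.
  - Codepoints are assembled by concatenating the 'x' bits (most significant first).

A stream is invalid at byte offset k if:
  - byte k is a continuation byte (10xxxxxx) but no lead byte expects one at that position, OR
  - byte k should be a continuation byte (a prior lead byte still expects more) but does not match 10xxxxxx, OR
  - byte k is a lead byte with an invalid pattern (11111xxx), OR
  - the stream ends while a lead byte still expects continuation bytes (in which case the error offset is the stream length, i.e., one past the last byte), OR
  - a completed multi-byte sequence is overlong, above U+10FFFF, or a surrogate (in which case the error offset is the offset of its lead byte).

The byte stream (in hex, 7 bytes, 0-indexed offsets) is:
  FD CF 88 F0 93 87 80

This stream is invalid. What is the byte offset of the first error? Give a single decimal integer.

Byte[0]=FD: INVALID lead byte (not 0xxx/110x/1110/11110)

Answer: 0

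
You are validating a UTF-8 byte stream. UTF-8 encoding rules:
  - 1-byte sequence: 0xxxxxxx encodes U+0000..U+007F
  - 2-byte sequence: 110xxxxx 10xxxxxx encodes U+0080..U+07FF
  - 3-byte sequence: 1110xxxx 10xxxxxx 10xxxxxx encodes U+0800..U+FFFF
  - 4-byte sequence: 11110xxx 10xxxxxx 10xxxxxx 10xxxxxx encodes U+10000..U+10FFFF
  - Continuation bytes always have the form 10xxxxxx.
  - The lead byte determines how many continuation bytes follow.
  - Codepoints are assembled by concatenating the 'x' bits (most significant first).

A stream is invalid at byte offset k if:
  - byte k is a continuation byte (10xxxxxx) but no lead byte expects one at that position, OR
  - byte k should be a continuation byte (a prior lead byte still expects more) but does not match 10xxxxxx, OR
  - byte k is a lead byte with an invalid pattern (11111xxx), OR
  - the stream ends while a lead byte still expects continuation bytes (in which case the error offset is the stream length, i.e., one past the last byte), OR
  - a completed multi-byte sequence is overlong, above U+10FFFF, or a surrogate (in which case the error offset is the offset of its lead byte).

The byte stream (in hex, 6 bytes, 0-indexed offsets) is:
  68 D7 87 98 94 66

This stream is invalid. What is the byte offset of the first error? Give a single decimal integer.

Answer: 3

Derivation:
Byte[0]=68: 1-byte ASCII. cp=U+0068
Byte[1]=D7: 2-byte lead, need 1 cont bytes. acc=0x17
Byte[2]=87: continuation. acc=(acc<<6)|0x07=0x5C7
Completed: cp=U+05C7 (starts at byte 1)
Byte[3]=98: INVALID lead byte (not 0xxx/110x/1110/11110)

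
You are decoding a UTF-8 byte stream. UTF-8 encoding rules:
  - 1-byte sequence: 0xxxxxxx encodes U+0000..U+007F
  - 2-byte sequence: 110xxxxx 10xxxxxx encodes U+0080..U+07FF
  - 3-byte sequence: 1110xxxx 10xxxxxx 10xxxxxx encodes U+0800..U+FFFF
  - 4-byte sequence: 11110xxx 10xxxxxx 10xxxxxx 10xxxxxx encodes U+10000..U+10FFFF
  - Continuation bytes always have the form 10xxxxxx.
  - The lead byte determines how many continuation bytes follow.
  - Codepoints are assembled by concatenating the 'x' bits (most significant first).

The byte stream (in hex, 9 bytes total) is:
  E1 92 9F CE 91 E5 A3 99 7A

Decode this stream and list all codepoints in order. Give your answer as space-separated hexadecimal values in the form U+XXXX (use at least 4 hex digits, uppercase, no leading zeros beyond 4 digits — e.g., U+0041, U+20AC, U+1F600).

Answer: U+149F U+0391 U+58D9 U+007A

Derivation:
Byte[0]=E1: 3-byte lead, need 2 cont bytes. acc=0x1
Byte[1]=92: continuation. acc=(acc<<6)|0x12=0x52
Byte[2]=9F: continuation. acc=(acc<<6)|0x1F=0x149F
Completed: cp=U+149F (starts at byte 0)
Byte[3]=CE: 2-byte lead, need 1 cont bytes. acc=0xE
Byte[4]=91: continuation. acc=(acc<<6)|0x11=0x391
Completed: cp=U+0391 (starts at byte 3)
Byte[5]=E5: 3-byte lead, need 2 cont bytes. acc=0x5
Byte[6]=A3: continuation. acc=(acc<<6)|0x23=0x163
Byte[7]=99: continuation. acc=(acc<<6)|0x19=0x58D9
Completed: cp=U+58D9 (starts at byte 5)
Byte[8]=7A: 1-byte ASCII. cp=U+007A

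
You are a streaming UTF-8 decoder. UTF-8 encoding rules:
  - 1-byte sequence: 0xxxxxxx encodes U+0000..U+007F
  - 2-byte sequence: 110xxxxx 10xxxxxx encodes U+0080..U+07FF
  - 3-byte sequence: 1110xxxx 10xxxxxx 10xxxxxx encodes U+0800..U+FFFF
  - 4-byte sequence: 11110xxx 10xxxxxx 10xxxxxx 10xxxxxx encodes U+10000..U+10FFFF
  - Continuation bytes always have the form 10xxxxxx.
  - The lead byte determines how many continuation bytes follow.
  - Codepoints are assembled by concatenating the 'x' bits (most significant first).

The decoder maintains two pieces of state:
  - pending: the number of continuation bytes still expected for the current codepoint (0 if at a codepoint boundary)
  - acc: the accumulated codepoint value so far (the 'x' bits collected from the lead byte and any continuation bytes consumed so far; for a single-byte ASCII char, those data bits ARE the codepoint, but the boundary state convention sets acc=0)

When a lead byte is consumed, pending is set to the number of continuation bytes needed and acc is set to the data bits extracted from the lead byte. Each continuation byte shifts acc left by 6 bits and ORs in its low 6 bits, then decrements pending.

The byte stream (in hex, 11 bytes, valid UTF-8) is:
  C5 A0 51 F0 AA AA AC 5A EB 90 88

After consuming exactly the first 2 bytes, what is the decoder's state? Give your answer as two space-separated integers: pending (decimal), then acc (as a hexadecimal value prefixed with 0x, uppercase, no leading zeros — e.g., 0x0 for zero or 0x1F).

Byte[0]=C5: 2-byte lead. pending=1, acc=0x5
Byte[1]=A0: continuation. acc=(acc<<6)|0x20=0x160, pending=0

Answer: 0 0x160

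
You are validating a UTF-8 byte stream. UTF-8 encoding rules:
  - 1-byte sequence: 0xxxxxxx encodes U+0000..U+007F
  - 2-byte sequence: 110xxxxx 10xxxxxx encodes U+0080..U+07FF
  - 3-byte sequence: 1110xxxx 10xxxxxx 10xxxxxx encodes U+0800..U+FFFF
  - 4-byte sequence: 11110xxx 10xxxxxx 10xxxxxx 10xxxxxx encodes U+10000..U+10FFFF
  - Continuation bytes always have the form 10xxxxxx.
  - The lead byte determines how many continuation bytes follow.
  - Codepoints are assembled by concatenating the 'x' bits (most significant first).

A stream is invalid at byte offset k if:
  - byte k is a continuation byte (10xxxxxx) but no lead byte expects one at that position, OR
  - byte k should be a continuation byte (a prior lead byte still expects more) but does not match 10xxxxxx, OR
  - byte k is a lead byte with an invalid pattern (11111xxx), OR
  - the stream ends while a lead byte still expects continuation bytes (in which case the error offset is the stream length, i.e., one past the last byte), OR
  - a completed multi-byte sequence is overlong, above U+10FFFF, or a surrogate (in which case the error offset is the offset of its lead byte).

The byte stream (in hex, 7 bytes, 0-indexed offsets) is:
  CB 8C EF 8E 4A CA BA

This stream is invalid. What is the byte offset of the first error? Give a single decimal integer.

Answer: 4

Derivation:
Byte[0]=CB: 2-byte lead, need 1 cont bytes. acc=0xB
Byte[1]=8C: continuation. acc=(acc<<6)|0x0C=0x2CC
Completed: cp=U+02CC (starts at byte 0)
Byte[2]=EF: 3-byte lead, need 2 cont bytes. acc=0xF
Byte[3]=8E: continuation. acc=(acc<<6)|0x0E=0x3CE
Byte[4]=4A: expected 10xxxxxx continuation. INVALID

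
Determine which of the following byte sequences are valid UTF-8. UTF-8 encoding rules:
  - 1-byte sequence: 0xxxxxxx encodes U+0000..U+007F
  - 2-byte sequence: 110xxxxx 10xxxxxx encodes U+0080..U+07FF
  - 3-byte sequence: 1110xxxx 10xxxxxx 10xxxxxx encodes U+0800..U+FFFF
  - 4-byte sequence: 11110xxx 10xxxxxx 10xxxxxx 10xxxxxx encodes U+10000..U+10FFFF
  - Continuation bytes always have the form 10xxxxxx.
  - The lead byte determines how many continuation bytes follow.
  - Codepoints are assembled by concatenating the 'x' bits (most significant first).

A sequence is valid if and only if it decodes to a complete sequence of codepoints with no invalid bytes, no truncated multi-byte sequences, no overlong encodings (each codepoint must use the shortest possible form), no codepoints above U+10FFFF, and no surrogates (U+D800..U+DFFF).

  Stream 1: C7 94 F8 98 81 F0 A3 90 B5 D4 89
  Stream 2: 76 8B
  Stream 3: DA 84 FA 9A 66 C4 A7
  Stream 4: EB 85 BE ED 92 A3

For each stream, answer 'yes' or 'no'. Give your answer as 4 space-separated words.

Answer: no no no yes

Derivation:
Stream 1: error at byte offset 2. INVALID
Stream 2: error at byte offset 1. INVALID
Stream 3: error at byte offset 2. INVALID
Stream 4: decodes cleanly. VALID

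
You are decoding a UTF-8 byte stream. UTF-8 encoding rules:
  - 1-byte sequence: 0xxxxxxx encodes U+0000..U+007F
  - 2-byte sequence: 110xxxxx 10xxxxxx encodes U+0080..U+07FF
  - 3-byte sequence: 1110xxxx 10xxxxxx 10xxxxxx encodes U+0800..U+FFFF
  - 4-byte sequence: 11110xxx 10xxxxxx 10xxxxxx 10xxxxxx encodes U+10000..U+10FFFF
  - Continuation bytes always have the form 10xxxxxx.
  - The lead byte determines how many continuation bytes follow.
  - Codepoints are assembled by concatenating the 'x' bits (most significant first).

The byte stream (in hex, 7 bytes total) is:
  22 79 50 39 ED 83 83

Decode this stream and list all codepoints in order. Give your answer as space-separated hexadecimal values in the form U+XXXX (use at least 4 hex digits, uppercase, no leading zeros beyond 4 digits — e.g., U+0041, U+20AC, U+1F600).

Byte[0]=22: 1-byte ASCII. cp=U+0022
Byte[1]=79: 1-byte ASCII. cp=U+0079
Byte[2]=50: 1-byte ASCII. cp=U+0050
Byte[3]=39: 1-byte ASCII. cp=U+0039
Byte[4]=ED: 3-byte lead, need 2 cont bytes. acc=0xD
Byte[5]=83: continuation. acc=(acc<<6)|0x03=0x343
Byte[6]=83: continuation. acc=(acc<<6)|0x03=0xD0C3
Completed: cp=U+D0C3 (starts at byte 4)

Answer: U+0022 U+0079 U+0050 U+0039 U+D0C3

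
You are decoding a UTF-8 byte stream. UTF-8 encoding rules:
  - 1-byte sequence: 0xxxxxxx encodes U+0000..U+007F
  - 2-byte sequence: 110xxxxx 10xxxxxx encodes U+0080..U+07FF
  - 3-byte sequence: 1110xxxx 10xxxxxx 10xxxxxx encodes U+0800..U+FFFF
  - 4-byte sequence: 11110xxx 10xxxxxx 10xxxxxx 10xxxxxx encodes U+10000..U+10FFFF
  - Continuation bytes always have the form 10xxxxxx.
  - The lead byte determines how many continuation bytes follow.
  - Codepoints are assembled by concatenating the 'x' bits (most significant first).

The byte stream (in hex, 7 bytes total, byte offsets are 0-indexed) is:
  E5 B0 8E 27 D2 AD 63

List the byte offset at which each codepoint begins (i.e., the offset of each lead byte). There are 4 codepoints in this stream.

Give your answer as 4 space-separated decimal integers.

Byte[0]=E5: 3-byte lead, need 2 cont bytes. acc=0x5
Byte[1]=B0: continuation. acc=(acc<<6)|0x30=0x170
Byte[2]=8E: continuation. acc=(acc<<6)|0x0E=0x5C0E
Completed: cp=U+5C0E (starts at byte 0)
Byte[3]=27: 1-byte ASCII. cp=U+0027
Byte[4]=D2: 2-byte lead, need 1 cont bytes. acc=0x12
Byte[5]=AD: continuation. acc=(acc<<6)|0x2D=0x4AD
Completed: cp=U+04AD (starts at byte 4)
Byte[6]=63: 1-byte ASCII. cp=U+0063

Answer: 0 3 4 6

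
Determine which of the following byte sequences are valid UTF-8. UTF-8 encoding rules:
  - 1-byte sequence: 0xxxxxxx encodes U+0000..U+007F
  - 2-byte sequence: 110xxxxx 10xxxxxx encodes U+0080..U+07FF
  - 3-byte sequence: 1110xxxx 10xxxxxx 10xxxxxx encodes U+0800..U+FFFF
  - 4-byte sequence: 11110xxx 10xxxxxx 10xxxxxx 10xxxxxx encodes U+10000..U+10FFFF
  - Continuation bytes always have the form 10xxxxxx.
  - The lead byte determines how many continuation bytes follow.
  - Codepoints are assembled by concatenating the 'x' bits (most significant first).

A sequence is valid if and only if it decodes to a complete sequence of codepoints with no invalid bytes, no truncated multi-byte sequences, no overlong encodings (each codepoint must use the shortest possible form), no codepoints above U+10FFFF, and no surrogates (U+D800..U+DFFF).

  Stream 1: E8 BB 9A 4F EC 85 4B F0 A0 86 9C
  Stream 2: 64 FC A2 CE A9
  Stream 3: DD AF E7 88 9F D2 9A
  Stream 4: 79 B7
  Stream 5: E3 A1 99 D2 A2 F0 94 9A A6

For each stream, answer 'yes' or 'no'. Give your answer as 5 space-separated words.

Stream 1: error at byte offset 6. INVALID
Stream 2: error at byte offset 1. INVALID
Stream 3: decodes cleanly. VALID
Stream 4: error at byte offset 1. INVALID
Stream 5: decodes cleanly. VALID

Answer: no no yes no yes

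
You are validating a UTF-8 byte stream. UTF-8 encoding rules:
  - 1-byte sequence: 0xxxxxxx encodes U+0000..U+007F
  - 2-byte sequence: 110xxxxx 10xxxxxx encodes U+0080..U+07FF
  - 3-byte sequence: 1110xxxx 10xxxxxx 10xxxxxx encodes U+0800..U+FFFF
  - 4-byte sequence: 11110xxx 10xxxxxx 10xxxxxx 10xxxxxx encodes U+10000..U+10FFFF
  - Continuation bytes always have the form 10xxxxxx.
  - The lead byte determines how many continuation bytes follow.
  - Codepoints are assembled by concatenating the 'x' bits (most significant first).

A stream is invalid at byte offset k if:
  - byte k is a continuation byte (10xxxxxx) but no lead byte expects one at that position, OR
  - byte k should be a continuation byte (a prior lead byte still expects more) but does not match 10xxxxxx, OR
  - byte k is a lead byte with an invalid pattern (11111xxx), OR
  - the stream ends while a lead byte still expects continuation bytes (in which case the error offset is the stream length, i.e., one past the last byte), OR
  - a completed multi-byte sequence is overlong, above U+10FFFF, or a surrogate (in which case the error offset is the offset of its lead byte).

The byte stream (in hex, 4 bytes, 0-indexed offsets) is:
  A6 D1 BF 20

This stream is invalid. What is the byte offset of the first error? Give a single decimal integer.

Byte[0]=A6: INVALID lead byte (not 0xxx/110x/1110/11110)

Answer: 0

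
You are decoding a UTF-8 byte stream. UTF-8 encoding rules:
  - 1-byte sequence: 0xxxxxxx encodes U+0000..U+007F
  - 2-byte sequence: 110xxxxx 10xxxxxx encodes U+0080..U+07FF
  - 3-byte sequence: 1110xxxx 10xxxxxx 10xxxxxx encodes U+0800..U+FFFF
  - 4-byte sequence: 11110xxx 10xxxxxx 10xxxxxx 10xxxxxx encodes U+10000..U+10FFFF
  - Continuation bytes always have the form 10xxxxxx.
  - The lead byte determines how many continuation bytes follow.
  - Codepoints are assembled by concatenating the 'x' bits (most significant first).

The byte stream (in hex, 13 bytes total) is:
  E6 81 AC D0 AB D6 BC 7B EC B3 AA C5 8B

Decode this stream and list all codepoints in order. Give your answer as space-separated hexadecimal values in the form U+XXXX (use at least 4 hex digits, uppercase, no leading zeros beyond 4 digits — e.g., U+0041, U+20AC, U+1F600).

Answer: U+606C U+042B U+05BC U+007B U+CCEA U+014B

Derivation:
Byte[0]=E6: 3-byte lead, need 2 cont bytes. acc=0x6
Byte[1]=81: continuation. acc=(acc<<6)|0x01=0x181
Byte[2]=AC: continuation. acc=(acc<<6)|0x2C=0x606C
Completed: cp=U+606C (starts at byte 0)
Byte[3]=D0: 2-byte lead, need 1 cont bytes. acc=0x10
Byte[4]=AB: continuation. acc=(acc<<6)|0x2B=0x42B
Completed: cp=U+042B (starts at byte 3)
Byte[5]=D6: 2-byte lead, need 1 cont bytes. acc=0x16
Byte[6]=BC: continuation. acc=(acc<<6)|0x3C=0x5BC
Completed: cp=U+05BC (starts at byte 5)
Byte[7]=7B: 1-byte ASCII. cp=U+007B
Byte[8]=EC: 3-byte lead, need 2 cont bytes. acc=0xC
Byte[9]=B3: continuation. acc=(acc<<6)|0x33=0x333
Byte[10]=AA: continuation. acc=(acc<<6)|0x2A=0xCCEA
Completed: cp=U+CCEA (starts at byte 8)
Byte[11]=C5: 2-byte lead, need 1 cont bytes. acc=0x5
Byte[12]=8B: continuation. acc=(acc<<6)|0x0B=0x14B
Completed: cp=U+014B (starts at byte 11)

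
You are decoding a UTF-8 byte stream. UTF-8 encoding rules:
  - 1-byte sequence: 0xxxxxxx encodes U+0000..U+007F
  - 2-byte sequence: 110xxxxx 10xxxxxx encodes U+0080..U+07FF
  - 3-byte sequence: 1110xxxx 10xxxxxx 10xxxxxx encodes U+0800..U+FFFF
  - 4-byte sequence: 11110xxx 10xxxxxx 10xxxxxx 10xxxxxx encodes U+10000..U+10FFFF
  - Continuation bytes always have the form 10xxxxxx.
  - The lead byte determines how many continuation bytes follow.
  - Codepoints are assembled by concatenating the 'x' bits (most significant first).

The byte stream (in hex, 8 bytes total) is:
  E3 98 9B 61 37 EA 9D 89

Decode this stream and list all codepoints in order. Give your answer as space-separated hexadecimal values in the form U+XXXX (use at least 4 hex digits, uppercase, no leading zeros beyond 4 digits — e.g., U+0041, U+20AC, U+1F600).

Byte[0]=E3: 3-byte lead, need 2 cont bytes. acc=0x3
Byte[1]=98: continuation. acc=(acc<<6)|0x18=0xD8
Byte[2]=9B: continuation. acc=(acc<<6)|0x1B=0x361B
Completed: cp=U+361B (starts at byte 0)
Byte[3]=61: 1-byte ASCII. cp=U+0061
Byte[4]=37: 1-byte ASCII. cp=U+0037
Byte[5]=EA: 3-byte lead, need 2 cont bytes. acc=0xA
Byte[6]=9D: continuation. acc=(acc<<6)|0x1D=0x29D
Byte[7]=89: continuation. acc=(acc<<6)|0x09=0xA749
Completed: cp=U+A749 (starts at byte 5)

Answer: U+361B U+0061 U+0037 U+A749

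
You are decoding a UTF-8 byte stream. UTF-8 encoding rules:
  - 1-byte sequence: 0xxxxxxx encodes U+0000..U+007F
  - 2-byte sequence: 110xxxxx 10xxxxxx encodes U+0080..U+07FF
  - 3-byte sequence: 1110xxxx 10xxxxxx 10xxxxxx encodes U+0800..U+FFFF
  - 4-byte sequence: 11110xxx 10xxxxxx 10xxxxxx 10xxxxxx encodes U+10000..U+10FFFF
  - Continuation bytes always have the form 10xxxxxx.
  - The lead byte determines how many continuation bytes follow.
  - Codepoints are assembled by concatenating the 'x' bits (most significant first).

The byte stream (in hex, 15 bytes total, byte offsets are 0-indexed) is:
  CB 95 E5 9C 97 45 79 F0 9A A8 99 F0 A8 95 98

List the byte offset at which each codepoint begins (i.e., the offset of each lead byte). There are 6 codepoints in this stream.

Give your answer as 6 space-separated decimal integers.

Answer: 0 2 5 6 7 11

Derivation:
Byte[0]=CB: 2-byte lead, need 1 cont bytes. acc=0xB
Byte[1]=95: continuation. acc=(acc<<6)|0x15=0x2D5
Completed: cp=U+02D5 (starts at byte 0)
Byte[2]=E5: 3-byte lead, need 2 cont bytes. acc=0x5
Byte[3]=9C: continuation. acc=(acc<<6)|0x1C=0x15C
Byte[4]=97: continuation. acc=(acc<<6)|0x17=0x5717
Completed: cp=U+5717 (starts at byte 2)
Byte[5]=45: 1-byte ASCII. cp=U+0045
Byte[6]=79: 1-byte ASCII. cp=U+0079
Byte[7]=F0: 4-byte lead, need 3 cont bytes. acc=0x0
Byte[8]=9A: continuation. acc=(acc<<6)|0x1A=0x1A
Byte[9]=A8: continuation. acc=(acc<<6)|0x28=0x6A8
Byte[10]=99: continuation. acc=(acc<<6)|0x19=0x1AA19
Completed: cp=U+1AA19 (starts at byte 7)
Byte[11]=F0: 4-byte lead, need 3 cont bytes. acc=0x0
Byte[12]=A8: continuation. acc=(acc<<6)|0x28=0x28
Byte[13]=95: continuation. acc=(acc<<6)|0x15=0xA15
Byte[14]=98: continuation. acc=(acc<<6)|0x18=0x28558
Completed: cp=U+28558 (starts at byte 11)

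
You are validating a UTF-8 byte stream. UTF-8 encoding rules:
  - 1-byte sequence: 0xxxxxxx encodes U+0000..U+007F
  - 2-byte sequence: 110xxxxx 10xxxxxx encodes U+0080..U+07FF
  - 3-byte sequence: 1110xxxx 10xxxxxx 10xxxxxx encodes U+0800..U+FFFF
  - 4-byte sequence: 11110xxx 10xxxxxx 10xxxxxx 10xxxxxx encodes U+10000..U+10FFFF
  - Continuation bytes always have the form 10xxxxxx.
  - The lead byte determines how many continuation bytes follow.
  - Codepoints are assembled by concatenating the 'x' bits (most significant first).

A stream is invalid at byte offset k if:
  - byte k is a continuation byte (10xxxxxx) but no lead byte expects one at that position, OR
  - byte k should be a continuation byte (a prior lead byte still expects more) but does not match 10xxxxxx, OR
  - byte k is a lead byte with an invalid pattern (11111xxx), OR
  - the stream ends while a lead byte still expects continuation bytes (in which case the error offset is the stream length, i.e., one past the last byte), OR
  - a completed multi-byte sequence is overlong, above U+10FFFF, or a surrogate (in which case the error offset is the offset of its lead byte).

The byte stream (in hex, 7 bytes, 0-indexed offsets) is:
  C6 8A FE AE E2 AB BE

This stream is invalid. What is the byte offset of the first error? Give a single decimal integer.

Answer: 2

Derivation:
Byte[0]=C6: 2-byte lead, need 1 cont bytes. acc=0x6
Byte[1]=8A: continuation. acc=(acc<<6)|0x0A=0x18A
Completed: cp=U+018A (starts at byte 0)
Byte[2]=FE: INVALID lead byte (not 0xxx/110x/1110/11110)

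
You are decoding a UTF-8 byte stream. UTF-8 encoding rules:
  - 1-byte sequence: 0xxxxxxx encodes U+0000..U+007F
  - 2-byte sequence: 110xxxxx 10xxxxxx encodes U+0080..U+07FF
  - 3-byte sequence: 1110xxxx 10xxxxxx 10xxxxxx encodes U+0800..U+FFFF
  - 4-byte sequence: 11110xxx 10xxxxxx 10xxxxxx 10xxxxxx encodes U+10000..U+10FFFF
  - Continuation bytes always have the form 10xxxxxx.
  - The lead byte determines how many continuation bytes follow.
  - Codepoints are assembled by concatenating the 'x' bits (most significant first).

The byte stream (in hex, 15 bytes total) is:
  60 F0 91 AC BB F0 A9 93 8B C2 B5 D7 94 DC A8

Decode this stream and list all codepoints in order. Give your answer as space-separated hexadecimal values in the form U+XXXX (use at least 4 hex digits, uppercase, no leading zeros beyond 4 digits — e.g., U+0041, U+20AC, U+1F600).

Byte[0]=60: 1-byte ASCII. cp=U+0060
Byte[1]=F0: 4-byte lead, need 3 cont bytes. acc=0x0
Byte[2]=91: continuation. acc=(acc<<6)|0x11=0x11
Byte[3]=AC: continuation. acc=(acc<<6)|0x2C=0x46C
Byte[4]=BB: continuation. acc=(acc<<6)|0x3B=0x11B3B
Completed: cp=U+11B3B (starts at byte 1)
Byte[5]=F0: 4-byte lead, need 3 cont bytes. acc=0x0
Byte[6]=A9: continuation. acc=(acc<<6)|0x29=0x29
Byte[7]=93: continuation. acc=(acc<<6)|0x13=0xA53
Byte[8]=8B: continuation. acc=(acc<<6)|0x0B=0x294CB
Completed: cp=U+294CB (starts at byte 5)
Byte[9]=C2: 2-byte lead, need 1 cont bytes. acc=0x2
Byte[10]=B5: continuation. acc=(acc<<6)|0x35=0xB5
Completed: cp=U+00B5 (starts at byte 9)
Byte[11]=D7: 2-byte lead, need 1 cont bytes. acc=0x17
Byte[12]=94: continuation. acc=(acc<<6)|0x14=0x5D4
Completed: cp=U+05D4 (starts at byte 11)
Byte[13]=DC: 2-byte lead, need 1 cont bytes. acc=0x1C
Byte[14]=A8: continuation. acc=(acc<<6)|0x28=0x728
Completed: cp=U+0728 (starts at byte 13)

Answer: U+0060 U+11B3B U+294CB U+00B5 U+05D4 U+0728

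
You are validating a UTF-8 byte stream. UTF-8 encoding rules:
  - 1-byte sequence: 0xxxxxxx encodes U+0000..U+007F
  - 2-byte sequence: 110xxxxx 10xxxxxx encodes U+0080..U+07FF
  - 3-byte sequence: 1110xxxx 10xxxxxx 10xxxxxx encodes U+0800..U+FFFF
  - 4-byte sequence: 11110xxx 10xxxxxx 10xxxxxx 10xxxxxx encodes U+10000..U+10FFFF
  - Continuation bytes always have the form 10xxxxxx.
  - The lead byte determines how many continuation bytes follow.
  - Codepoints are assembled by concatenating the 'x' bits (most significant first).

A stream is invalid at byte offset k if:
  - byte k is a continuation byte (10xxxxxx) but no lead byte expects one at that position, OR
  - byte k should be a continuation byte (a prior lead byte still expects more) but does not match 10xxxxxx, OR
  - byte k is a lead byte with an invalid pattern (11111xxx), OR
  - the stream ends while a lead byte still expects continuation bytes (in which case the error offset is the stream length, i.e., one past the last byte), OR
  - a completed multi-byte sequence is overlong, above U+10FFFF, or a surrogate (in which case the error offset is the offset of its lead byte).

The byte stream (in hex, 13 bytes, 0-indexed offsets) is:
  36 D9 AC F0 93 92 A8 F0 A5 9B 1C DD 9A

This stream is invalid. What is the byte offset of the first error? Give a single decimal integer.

Byte[0]=36: 1-byte ASCII. cp=U+0036
Byte[1]=D9: 2-byte lead, need 1 cont bytes. acc=0x19
Byte[2]=AC: continuation. acc=(acc<<6)|0x2C=0x66C
Completed: cp=U+066C (starts at byte 1)
Byte[3]=F0: 4-byte lead, need 3 cont bytes. acc=0x0
Byte[4]=93: continuation. acc=(acc<<6)|0x13=0x13
Byte[5]=92: continuation. acc=(acc<<6)|0x12=0x4D2
Byte[6]=A8: continuation. acc=(acc<<6)|0x28=0x134A8
Completed: cp=U+134A8 (starts at byte 3)
Byte[7]=F0: 4-byte lead, need 3 cont bytes. acc=0x0
Byte[8]=A5: continuation. acc=(acc<<6)|0x25=0x25
Byte[9]=9B: continuation. acc=(acc<<6)|0x1B=0x95B
Byte[10]=1C: expected 10xxxxxx continuation. INVALID

Answer: 10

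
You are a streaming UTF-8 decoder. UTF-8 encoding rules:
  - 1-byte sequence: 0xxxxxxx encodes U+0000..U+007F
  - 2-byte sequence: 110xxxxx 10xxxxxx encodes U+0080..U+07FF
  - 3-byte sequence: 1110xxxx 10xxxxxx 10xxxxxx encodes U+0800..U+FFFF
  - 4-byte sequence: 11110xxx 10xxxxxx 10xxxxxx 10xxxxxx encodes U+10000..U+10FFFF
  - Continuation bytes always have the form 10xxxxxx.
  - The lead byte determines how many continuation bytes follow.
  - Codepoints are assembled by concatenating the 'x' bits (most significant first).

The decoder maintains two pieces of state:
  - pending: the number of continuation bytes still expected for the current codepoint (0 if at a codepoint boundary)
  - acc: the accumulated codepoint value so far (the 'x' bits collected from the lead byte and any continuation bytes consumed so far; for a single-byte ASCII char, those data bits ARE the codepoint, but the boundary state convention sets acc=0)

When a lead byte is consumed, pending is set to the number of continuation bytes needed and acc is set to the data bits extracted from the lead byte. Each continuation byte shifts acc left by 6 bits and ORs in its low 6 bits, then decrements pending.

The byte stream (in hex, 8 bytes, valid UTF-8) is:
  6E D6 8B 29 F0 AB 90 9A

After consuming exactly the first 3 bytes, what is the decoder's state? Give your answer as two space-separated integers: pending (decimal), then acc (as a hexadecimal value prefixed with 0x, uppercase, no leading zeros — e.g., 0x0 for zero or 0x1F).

Byte[0]=6E: 1-byte. pending=0, acc=0x0
Byte[1]=D6: 2-byte lead. pending=1, acc=0x16
Byte[2]=8B: continuation. acc=(acc<<6)|0x0B=0x58B, pending=0

Answer: 0 0x58B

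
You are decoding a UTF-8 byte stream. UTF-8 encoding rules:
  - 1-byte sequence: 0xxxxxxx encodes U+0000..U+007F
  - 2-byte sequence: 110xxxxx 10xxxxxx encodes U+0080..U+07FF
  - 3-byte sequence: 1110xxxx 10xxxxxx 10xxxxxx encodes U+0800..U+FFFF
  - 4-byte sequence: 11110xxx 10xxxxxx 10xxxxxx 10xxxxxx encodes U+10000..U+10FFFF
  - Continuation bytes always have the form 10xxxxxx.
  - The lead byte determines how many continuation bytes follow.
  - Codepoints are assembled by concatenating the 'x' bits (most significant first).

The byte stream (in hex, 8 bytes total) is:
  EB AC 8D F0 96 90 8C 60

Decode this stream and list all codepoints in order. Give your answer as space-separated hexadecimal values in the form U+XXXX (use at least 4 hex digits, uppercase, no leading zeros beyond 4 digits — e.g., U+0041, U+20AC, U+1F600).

Byte[0]=EB: 3-byte lead, need 2 cont bytes. acc=0xB
Byte[1]=AC: continuation. acc=(acc<<6)|0x2C=0x2EC
Byte[2]=8D: continuation. acc=(acc<<6)|0x0D=0xBB0D
Completed: cp=U+BB0D (starts at byte 0)
Byte[3]=F0: 4-byte lead, need 3 cont bytes. acc=0x0
Byte[4]=96: continuation. acc=(acc<<6)|0x16=0x16
Byte[5]=90: continuation. acc=(acc<<6)|0x10=0x590
Byte[6]=8C: continuation. acc=(acc<<6)|0x0C=0x1640C
Completed: cp=U+1640C (starts at byte 3)
Byte[7]=60: 1-byte ASCII. cp=U+0060

Answer: U+BB0D U+1640C U+0060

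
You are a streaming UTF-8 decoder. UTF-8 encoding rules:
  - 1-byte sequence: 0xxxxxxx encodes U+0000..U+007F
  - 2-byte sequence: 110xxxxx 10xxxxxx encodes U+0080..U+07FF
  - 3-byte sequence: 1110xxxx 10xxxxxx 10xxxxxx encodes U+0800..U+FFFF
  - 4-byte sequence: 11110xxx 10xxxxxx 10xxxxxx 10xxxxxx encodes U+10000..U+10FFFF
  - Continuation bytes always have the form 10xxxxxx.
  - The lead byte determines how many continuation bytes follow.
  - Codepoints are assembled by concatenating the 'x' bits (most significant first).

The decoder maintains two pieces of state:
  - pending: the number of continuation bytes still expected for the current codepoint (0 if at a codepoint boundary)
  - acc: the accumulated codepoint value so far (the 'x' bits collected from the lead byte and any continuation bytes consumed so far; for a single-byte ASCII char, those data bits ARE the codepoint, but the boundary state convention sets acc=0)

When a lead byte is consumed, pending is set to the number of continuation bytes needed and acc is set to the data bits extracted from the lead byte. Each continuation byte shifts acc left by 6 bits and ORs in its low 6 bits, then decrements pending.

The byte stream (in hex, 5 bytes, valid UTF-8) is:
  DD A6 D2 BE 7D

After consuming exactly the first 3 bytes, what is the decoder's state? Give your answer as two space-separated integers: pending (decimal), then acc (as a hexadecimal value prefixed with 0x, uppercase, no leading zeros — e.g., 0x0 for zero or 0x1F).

Byte[0]=DD: 2-byte lead. pending=1, acc=0x1D
Byte[1]=A6: continuation. acc=(acc<<6)|0x26=0x766, pending=0
Byte[2]=D2: 2-byte lead. pending=1, acc=0x12

Answer: 1 0x12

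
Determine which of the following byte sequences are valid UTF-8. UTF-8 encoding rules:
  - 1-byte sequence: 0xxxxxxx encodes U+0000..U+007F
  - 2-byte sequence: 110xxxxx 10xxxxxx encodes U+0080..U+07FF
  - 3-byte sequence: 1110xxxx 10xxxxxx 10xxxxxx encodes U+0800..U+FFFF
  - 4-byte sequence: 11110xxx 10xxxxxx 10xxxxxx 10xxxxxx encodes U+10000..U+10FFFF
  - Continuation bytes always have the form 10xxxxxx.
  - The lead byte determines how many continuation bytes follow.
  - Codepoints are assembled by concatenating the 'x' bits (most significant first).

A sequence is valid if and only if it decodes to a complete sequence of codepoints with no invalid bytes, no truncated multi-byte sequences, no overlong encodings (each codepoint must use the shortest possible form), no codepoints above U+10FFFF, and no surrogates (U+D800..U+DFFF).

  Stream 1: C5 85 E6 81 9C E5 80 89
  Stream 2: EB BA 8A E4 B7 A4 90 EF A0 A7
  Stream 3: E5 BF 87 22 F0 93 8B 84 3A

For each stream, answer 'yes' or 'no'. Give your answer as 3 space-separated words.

Answer: yes no yes

Derivation:
Stream 1: decodes cleanly. VALID
Stream 2: error at byte offset 6. INVALID
Stream 3: decodes cleanly. VALID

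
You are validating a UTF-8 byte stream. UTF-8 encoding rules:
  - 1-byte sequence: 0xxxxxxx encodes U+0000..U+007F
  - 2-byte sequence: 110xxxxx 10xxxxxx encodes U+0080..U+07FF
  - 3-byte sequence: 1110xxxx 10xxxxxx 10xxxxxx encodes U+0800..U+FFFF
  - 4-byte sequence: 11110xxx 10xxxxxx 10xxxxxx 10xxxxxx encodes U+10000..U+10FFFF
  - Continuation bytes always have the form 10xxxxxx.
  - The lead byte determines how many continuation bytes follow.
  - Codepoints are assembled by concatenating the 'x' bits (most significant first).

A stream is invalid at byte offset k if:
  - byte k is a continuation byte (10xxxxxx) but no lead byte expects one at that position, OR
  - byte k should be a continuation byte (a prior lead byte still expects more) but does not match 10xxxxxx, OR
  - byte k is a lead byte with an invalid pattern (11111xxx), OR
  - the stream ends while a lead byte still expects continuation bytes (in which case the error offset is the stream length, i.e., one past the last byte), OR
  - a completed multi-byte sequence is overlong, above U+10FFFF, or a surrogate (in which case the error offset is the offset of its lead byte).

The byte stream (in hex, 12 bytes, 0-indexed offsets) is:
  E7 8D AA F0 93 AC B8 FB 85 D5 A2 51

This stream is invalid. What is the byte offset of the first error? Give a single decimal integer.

Byte[0]=E7: 3-byte lead, need 2 cont bytes. acc=0x7
Byte[1]=8D: continuation. acc=(acc<<6)|0x0D=0x1CD
Byte[2]=AA: continuation. acc=(acc<<6)|0x2A=0x736A
Completed: cp=U+736A (starts at byte 0)
Byte[3]=F0: 4-byte lead, need 3 cont bytes. acc=0x0
Byte[4]=93: continuation. acc=(acc<<6)|0x13=0x13
Byte[5]=AC: continuation. acc=(acc<<6)|0x2C=0x4EC
Byte[6]=B8: continuation. acc=(acc<<6)|0x38=0x13B38
Completed: cp=U+13B38 (starts at byte 3)
Byte[7]=FB: INVALID lead byte (not 0xxx/110x/1110/11110)

Answer: 7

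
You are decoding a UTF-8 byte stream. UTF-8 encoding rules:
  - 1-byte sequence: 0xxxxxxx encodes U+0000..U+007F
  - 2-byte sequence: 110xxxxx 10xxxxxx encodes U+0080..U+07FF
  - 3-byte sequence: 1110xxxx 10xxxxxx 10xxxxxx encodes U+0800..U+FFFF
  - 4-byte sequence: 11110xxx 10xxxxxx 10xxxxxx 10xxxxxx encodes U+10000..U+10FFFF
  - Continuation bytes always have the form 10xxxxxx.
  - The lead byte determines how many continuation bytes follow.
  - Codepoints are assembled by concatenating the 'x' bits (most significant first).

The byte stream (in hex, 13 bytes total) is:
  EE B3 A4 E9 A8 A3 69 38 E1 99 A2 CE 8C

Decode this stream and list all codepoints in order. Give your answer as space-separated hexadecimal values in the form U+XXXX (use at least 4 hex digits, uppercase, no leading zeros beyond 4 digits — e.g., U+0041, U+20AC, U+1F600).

Byte[0]=EE: 3-byte lead, need 2 cont bytes. acc=0xE
Byte[1]=B3: continuation. acc=(acc<<6)|0x33=0x3B3
Byte[2]=A4: continuation. acc=(acc<<6)|0x24=0xECE4
Completed: cp=U+ECE4 (starts at byte 0)
Byte[3]=E9: 3-byte lead, need 2 cont bytes. acc=0x9
Byte[4]=A8: continuation. acc=(acc<<6)|0x28=0x268
Byte[5]=A3: continuation. acc=(acc<<6)|0x23=0x9A23
Completed: cp=U+9A23 (starts at byte 3)
Byte[6]=69: 1-byte ASCII. cp=U+0069
Byte[7]=38: 1-byte ASCII. cp=U+0038
Byte[8]=E1: 3-byte lead, need 2 cont bytes. acc=0x1
Byte[9]=99: continuation. acc=(acc<<6)|0x19=0x59
Byte[10]=A2: continuation. acc=(acc<<6)|0x22=0x1662
Completed: cp=U+1662 (starts at byte 8)
Byte[11]=CE: 2-byte lead, need 1 cont bytes. acc=0xE
Byte[12]=8C: continuation. acc=(acc<<6)|0x0C=0x38C
Completed: cp=U+038C (starts at byte 11)

Answer: U+ECE4 U+9A23 U+0069 U+0038 U+1662 U+038C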